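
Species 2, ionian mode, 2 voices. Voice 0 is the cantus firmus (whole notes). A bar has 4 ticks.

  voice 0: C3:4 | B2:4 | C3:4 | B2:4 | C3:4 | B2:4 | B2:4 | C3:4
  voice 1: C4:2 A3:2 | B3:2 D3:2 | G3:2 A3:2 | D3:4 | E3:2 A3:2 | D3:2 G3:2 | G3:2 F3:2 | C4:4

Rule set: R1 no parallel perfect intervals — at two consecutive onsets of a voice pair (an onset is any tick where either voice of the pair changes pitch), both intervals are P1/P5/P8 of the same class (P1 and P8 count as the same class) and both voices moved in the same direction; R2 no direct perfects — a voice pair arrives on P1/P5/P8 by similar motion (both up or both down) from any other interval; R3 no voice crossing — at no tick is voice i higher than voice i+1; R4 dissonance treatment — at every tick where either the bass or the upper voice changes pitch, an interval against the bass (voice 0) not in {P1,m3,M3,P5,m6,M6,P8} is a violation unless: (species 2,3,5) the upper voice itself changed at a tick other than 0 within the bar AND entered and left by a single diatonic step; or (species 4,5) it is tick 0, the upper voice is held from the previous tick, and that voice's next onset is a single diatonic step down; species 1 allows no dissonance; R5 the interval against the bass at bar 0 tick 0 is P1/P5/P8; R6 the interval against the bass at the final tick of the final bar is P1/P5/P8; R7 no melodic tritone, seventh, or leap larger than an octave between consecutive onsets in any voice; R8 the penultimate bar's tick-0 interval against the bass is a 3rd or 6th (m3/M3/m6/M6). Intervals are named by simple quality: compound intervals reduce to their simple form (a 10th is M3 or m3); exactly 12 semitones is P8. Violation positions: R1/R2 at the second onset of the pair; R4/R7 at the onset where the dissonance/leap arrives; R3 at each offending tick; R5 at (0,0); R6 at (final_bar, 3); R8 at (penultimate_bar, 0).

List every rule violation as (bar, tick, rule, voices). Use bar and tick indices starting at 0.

(2, 0, R2, (0, 1))
(6, 2, R4, (0, 1))
(7, 0, R2, (0, 1))

bar 0: v0=C3 v1=C4 downbeat P8
bar 1: v0=B2 v1=B3 downbeat P8
bar 2: v0=C3 v1=G3 downbeat P5
bar 3: v0=B2 v1=D3 downbeat m3
bar 4: v0=C3 v1=E3 downbeat M3
bar 5: v0=B2 v1=D3 downbeat m3
bar 6: v0=B2 v1=G3 downbeat m6
bar 7: v0=C3 v1=C4 downbeat P8
  -> R2 @ bar 2 tick 0 v(0, 1): B2/D3 m3 -> C3/G3 P5 similar
  -> R4 @ bar 6 tick 2 v(0, 1): B2/F3 TT untreated
  -> R2 @ bar 7 tick 0 v(0, 1): B2/F3 TT -> C3/C4 P8 similar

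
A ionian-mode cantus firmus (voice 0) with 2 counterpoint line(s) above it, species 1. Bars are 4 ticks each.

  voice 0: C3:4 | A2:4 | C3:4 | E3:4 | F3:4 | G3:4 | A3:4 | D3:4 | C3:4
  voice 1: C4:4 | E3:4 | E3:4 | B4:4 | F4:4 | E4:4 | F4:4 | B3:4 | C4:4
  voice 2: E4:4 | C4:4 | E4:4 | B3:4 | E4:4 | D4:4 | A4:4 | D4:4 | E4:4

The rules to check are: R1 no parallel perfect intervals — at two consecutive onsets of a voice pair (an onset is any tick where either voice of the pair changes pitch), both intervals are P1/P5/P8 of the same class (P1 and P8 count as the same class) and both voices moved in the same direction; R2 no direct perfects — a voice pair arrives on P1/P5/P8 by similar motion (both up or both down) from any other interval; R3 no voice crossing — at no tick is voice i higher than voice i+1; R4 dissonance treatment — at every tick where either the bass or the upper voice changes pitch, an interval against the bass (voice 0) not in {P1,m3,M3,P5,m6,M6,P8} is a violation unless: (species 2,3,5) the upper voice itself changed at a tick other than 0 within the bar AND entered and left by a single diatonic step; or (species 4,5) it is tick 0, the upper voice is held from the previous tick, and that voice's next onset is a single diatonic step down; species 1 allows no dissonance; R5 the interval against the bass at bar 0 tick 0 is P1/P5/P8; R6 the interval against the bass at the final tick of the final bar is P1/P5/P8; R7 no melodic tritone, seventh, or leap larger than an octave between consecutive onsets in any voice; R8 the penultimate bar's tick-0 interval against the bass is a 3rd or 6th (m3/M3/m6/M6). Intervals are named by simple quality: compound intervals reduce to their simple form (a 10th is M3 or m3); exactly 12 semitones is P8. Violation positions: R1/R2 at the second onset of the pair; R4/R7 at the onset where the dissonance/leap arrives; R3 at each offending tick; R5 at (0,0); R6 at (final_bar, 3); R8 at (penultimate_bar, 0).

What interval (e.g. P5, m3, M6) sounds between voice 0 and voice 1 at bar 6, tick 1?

m6

voice 0=A3 voice 1=F4 -> m6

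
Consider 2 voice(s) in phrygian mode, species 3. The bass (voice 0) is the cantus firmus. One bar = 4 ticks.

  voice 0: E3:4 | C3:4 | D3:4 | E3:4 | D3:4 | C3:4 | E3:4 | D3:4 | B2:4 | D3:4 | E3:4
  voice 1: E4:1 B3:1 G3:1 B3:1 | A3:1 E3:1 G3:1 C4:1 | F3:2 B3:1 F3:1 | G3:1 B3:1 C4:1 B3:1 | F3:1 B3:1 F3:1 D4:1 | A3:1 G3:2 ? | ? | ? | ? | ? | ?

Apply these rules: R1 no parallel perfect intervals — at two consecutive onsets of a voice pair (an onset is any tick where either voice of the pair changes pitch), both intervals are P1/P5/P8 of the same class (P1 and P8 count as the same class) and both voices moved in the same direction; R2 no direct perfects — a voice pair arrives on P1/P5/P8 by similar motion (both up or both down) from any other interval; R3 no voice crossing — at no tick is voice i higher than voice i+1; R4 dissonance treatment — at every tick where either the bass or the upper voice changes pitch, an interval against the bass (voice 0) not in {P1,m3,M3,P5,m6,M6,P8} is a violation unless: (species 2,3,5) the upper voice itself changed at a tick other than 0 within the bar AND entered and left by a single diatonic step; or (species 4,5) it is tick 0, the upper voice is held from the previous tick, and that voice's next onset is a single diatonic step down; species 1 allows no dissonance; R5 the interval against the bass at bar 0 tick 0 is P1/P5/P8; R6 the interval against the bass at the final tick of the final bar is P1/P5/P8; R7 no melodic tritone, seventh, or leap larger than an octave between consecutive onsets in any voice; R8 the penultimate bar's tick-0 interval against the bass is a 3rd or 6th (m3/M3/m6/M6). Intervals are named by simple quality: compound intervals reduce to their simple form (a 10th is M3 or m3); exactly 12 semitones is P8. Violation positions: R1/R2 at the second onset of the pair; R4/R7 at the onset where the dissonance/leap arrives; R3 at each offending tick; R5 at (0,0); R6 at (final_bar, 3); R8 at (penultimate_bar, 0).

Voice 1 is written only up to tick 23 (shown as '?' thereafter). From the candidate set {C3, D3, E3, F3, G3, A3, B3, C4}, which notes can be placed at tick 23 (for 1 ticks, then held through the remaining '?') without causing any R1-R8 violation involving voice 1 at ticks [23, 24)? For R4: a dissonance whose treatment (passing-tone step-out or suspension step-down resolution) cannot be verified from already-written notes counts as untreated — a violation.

{A3, C3, C4, E3, G3}

C3: legal
D3: violates R4
E3: legal
F3: violates R4
G3: legal
A3: legal
B3: violates R4
C4: legal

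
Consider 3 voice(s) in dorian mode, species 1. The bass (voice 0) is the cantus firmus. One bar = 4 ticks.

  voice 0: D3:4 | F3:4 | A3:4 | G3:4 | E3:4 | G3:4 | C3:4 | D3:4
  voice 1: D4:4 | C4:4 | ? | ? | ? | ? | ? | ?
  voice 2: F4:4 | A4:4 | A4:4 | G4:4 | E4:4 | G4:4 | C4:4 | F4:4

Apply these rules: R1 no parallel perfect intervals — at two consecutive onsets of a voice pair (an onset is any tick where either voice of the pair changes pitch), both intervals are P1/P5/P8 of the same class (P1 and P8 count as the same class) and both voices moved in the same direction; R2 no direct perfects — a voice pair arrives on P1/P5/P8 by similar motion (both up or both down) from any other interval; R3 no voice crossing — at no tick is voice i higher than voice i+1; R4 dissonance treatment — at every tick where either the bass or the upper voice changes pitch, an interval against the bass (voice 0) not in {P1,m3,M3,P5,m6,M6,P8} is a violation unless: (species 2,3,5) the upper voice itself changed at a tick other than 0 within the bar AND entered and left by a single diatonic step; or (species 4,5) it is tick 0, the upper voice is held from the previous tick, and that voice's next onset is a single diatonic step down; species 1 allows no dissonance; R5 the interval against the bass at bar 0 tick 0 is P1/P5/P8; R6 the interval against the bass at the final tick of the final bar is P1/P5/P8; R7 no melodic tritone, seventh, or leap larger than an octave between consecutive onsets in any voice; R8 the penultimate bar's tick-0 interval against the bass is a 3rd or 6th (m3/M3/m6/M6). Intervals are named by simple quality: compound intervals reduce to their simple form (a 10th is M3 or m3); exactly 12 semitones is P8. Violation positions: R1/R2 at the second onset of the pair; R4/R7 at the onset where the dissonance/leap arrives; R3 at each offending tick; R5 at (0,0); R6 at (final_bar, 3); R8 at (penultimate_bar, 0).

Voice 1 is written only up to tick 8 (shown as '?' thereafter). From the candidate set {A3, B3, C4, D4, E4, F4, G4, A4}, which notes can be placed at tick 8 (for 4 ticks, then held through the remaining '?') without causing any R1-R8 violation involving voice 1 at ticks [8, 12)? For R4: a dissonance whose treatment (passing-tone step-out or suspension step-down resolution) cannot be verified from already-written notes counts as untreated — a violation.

A3: legal
B3: violates R4
C4: legal
D4: violates R4
E4: violates R1
F4: legal
G4: violates R4
A4: violates R2

{A3, C4, F4}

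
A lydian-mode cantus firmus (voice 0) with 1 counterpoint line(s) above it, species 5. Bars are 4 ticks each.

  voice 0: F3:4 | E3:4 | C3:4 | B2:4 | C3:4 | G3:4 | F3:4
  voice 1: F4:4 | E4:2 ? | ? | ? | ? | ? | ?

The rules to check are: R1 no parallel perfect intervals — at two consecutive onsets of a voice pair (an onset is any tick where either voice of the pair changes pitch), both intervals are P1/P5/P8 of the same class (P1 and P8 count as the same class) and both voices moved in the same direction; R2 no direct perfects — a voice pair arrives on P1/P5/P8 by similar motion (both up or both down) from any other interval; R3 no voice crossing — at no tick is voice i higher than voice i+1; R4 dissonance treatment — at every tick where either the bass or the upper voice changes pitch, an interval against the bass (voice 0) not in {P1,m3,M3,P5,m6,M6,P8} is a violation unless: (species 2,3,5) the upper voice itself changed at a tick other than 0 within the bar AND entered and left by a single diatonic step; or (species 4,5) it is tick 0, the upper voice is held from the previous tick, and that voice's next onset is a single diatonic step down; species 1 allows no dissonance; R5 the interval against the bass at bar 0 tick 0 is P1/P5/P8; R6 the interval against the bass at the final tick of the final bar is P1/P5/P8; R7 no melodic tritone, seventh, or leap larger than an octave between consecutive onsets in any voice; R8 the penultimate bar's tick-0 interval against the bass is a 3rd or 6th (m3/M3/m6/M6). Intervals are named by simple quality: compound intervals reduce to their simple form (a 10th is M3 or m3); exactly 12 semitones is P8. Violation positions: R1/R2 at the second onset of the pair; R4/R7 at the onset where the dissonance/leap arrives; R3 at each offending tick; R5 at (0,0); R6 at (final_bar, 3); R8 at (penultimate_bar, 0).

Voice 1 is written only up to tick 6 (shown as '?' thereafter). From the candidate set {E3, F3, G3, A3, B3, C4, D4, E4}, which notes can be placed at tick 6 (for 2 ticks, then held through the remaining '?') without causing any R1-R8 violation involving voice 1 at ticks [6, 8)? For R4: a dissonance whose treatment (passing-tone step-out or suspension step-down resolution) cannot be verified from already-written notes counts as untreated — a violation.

{B3, C4, E3, E4, G3}

E3: legal
F3: violates R4,R7
G3: legal
A3: violates R4
B3: legal
C4: legal
D4: violates R4
E4: legal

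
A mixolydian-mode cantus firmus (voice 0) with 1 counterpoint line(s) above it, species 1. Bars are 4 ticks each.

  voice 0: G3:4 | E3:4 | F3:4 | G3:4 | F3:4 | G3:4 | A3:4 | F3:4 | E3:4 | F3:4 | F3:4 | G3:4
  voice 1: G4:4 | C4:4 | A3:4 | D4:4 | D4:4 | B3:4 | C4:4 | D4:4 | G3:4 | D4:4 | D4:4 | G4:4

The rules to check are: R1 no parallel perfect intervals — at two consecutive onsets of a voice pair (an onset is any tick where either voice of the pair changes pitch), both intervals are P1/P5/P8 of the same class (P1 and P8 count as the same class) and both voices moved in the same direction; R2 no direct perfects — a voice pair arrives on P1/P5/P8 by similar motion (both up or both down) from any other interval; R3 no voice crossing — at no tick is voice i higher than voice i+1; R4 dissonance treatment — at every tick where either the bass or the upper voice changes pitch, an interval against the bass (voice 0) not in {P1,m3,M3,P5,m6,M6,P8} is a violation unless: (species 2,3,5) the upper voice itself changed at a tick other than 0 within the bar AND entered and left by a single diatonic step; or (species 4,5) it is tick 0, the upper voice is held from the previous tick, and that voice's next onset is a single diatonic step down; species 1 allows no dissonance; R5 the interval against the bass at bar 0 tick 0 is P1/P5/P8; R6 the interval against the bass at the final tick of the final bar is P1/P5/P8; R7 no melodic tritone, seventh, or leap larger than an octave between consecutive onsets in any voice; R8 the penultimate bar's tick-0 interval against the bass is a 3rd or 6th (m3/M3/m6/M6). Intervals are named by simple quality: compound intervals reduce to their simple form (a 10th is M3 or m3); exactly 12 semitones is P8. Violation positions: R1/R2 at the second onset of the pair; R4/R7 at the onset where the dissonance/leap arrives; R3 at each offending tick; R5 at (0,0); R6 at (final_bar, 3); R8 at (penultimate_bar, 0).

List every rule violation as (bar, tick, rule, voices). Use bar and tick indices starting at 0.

bar 0: v0=G3 v1=G4 downbeat P8
bar 1: v0=E3 v1=C4 downbeat m6
bar 2: v0=F3 v1=A3 downbeat M3
bar 3: v0=G3 v1=D4 downbeat P5
bar 4: v0=F3 v1=D4 downbeat M6
bar 5: v0=G3 v1=B3 downbeat M3
bar 6: v0=A3 v1=C4 downbeat m3
bar 7: v0=F3 v1=D4 downbeat M6
bar 8: v0=E3 v1=G3 downbeat m3
bar 9: v0=F3 v1=D4 downbeat M6
bar 10: v0=F3 v1=D4 downbeat M6
bar 11: v0=G3 v1=G4 downbeat P8
  -> R2 @ bar 3 tick 0 v(0, 1): F3/A3 M3 -> G3/D4 P5 similar
  -> R2 @ bar 11 tick 0 v(0, 1): F3/D4 M6 -> G3/G4 P8 similar

(3, 0, R2, (0, 1))
(11, 0, R2, (0, 1))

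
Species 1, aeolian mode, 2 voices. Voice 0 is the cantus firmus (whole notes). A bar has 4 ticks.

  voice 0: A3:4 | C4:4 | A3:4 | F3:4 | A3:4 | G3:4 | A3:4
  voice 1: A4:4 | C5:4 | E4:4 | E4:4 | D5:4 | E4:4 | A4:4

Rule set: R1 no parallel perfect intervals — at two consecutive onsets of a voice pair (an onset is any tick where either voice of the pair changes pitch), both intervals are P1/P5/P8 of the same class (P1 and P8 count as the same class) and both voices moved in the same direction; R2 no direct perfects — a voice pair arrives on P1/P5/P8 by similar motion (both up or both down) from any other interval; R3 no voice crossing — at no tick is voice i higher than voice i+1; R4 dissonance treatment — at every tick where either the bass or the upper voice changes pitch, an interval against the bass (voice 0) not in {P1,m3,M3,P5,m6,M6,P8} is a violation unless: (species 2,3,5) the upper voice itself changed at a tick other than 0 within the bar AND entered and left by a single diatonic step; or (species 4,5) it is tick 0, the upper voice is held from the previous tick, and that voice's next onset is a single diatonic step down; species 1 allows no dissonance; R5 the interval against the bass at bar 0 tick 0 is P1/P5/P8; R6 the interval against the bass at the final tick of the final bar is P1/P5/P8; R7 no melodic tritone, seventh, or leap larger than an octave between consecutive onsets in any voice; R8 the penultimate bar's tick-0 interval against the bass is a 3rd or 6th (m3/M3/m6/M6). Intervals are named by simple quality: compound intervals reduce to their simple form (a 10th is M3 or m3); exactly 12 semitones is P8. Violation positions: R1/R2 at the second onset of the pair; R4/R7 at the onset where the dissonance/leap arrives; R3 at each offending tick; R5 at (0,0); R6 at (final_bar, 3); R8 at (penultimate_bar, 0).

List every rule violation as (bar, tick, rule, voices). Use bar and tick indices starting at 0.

(1, 0, R1, (0, 1))
(2, 0, R2, (0, 1))
(3, 0, R4, (0, 1))
(4, 0, R4, (0, 1))
(4, 0, R7, (1,))
(5, 0, R7, (1,))
(6, 0, R2, (0, 1))

bar 0: v0=A3 v1=A4 downbeat P8
bar 1: v0=C4 v1=C5 downbeat P8
bar 2: v0=A3 v1=E4 downbeat P5
bar 3: v0=F3 v1=E4 downbeat M7
bar 4: v0=A3 v1=D5 downbeat P4
bar 5: v0=G3 v1=E4 downbeat M6
bar 6: v0=A3 v1=A4 downbeat P8
  -> R1 @ bar 1 tick 0 v(0, 1): A3/A4 P8 -> C4/C5 P8 similar
  -> R2 @ bar 2 tick 0 v(0, 1): C4/C5 P8 -> A3/E4 P5 similar
  -> R4 @ bar 3 tick 0 v(0, 1): F3/E4 M7 untreated
  -> R4 @ bar 4 tick 0 v(0, 1): A3/D5 P4 untreated
  -> R7 @ bar 4 tick 0 v(1,): E4->D5 leap 10st
  -> R7 @ bar 5 tick 0 v(1,): D5->E4 leap 10st
  -> R2 @ bar 6 tick 0 v(0, 1): G3/E4 M6 -> A3/A4 P8 similar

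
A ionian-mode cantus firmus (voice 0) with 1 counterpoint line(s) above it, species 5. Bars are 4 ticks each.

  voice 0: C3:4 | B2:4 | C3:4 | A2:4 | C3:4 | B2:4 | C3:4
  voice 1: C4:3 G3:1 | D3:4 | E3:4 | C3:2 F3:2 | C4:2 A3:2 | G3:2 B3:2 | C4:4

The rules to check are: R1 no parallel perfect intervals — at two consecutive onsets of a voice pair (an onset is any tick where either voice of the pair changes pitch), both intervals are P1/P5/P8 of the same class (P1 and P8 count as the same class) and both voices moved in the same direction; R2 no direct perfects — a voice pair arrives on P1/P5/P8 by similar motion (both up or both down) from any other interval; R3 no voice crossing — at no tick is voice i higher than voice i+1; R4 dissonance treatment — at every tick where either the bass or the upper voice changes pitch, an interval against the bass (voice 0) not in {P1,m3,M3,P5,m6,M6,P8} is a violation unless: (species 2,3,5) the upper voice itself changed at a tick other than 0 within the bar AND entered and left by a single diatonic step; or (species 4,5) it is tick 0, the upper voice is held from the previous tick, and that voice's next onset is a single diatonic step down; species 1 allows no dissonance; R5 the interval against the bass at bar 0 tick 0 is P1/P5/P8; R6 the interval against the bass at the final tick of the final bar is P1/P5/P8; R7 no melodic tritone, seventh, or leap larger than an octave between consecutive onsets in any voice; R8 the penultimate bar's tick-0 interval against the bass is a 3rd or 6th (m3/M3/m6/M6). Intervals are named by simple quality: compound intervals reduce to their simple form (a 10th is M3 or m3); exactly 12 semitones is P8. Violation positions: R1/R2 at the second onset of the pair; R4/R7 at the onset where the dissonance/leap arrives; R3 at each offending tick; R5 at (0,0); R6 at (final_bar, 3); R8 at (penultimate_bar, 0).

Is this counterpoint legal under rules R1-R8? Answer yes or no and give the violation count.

bar 0: v0=C3 v1=C4 (P8)
bar 1: v0=B2 v1=D3 (m3)
bar 2: v0=C3 v1=E3 (M3)
bar 3: v0=A2 v1=C3 (m3)
bar 4: v0=C3 v1=C4 (P8)
bar 5: v0=B2 v1=G3 (m6)
bar 6: v0=C3 v1=C4 (P8)
  R2 @ bar4.0: A2/F3 m6 -> C3/C4 P8 similar
  R1 @ bar6.0: B2/B3 P8 -> C3/C4 P8 similar

No (2 violations)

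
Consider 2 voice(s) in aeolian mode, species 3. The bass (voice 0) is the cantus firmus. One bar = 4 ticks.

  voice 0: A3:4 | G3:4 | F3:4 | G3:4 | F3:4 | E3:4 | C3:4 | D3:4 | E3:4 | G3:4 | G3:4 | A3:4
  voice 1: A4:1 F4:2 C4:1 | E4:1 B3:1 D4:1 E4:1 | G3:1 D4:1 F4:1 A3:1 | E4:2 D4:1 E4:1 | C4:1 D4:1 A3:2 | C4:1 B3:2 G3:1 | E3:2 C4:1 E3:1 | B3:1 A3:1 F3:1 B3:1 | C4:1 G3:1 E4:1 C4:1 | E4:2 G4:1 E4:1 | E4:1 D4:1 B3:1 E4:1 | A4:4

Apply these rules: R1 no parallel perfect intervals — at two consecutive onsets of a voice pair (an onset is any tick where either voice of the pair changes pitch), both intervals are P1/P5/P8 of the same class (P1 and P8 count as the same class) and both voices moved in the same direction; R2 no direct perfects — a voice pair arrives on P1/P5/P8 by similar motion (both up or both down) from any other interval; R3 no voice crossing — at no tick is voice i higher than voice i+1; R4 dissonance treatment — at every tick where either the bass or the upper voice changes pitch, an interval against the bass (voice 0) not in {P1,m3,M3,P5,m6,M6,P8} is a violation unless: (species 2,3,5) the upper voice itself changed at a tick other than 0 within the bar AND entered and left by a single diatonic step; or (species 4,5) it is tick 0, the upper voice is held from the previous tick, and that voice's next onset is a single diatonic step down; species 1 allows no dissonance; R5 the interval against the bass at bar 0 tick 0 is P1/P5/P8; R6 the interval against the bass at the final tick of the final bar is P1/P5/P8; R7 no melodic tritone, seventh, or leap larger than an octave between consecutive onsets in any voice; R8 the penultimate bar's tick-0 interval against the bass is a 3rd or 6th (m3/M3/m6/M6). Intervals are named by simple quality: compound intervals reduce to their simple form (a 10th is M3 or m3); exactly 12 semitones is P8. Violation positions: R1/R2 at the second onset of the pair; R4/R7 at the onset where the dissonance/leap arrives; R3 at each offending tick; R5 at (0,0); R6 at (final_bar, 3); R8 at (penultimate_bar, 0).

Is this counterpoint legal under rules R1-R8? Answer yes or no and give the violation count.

bar 0: v0=A3 v1=A4 (P8)
bar 1: v0=G3 v1=E4 (M6)
bar 2: v0=F3 v1=G3 (M2)
bar 3: v0=G3 v1=E4 (M6)
bar 4: v0=F3 v1=C4 (P5)
bar 5: v0=E3 v1=C4 (m6)
bar 6: v0=C3 v1=E3 (M3)
bar 7: v0=D3 v1=B3 (M6)
bar 8: v0=E3 v1=C4 (m6)
bar 9: v0=G3 v1=E4 (M6)
bar 10: v0=G3 v1=E4 (M6)
bar 11: v0=A3 v1=A4 (P8)
  R4 @ bar2.0: F3/G3 M2 untreated
  R2 @ bar4.0: G3/E4 M6 -> F3/C4 P5 similar
  R7 @ bar7.3: F3->B3 leap 6st
  R2 @ bar11.0: G3/E4 M6 -> A3/A4 P8 similar

No (4 violations)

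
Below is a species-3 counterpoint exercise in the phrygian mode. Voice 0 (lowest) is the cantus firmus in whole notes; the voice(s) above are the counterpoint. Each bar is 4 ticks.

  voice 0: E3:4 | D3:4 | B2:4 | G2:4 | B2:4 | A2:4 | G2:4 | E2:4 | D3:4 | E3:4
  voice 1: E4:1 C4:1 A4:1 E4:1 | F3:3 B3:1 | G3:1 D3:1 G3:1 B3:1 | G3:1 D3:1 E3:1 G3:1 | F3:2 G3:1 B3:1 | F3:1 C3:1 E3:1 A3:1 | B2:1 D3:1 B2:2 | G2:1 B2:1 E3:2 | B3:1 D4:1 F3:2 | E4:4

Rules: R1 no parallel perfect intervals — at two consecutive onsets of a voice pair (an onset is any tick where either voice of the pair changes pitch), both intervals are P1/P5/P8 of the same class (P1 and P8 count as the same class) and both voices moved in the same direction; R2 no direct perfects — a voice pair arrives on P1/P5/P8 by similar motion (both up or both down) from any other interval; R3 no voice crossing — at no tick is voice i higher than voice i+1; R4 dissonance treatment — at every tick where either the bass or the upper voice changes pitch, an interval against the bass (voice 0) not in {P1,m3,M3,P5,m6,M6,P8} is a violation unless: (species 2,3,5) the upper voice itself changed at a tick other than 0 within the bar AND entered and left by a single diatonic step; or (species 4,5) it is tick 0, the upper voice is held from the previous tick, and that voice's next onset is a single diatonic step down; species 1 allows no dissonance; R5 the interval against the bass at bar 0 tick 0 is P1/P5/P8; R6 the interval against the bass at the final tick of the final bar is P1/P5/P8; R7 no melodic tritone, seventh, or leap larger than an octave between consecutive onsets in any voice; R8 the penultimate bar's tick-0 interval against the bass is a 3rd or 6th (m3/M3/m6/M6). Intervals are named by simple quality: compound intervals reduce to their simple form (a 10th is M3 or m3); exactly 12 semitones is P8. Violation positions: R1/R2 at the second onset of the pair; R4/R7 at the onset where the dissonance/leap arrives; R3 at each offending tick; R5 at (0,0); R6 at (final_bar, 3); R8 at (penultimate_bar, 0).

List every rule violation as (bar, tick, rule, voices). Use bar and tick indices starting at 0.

(0, 2, R4, (0, 1))
(1, 0, R7, (1,))
(1, 3, R7, (1,))
(3, 0, R1, (0, 1))
(4, 0, R4, (0, 1))
(5, 0, R7, (1,))
(6, 0, R7, (1,))
(8, 0, R7, (0,))
(9, 0, R2, (0, 1))
(9, 0, R7, (1,))

bar 0: v0=E3 v1=E4 downbeat P8
bar 1: v0=D3 v1=F3 downbeat m3
bar 2: v0=B2 v1=G3 downbeat m6
bar 3: v0=G2 v1=G3 downbeat P8
bar 4: v0=B2 v1=F3 downbeat TT
bar 5: v0=A2 v1=F3 downbeat m6
bar 6: v0=G2 v1=B2 downbeat M3
bar 7: v0=E2 v1=G2 downbeat m3
bar 8: v0=D3 v1=B3 downbeat M6
bar 9: v0=E3 v1=E4 downbeat P8
  -> R4 @ bar 0 tick 2 v(0, 1): E3/A4 P4 untreated
  -> R7 @ bar 1 tick 0 v(1,): E4->F3 leap 11st
  -> R7 @ bar 1 tick 3 v(1,): F3->B3 leap 6st
  -> R1 @ bar 3 tick 0 v(0, 1): B2/B3 P8 -> G2/G3 P8 similar
  -> R4 @ bar 4 tick 0 v(0, 1): B2/F3 TT untreated
  -> R7 @ bar 5 tick 0 v(1,): B3->F3 leap 6st
  -> R7 @ bar 6 tick 0 v(1,): A3->B2 leap 10st
  -> R7 @ bar 8 tick 0 v(0,): E2->D3 leap 10st
  -> R2 @ bar 9 tick 0 v(0, 1): D3/F3 m3 -> E3/E4 P8 similar
  -> R7 @ bar 9 tick 0 v(1,): F3->E4 leap 11st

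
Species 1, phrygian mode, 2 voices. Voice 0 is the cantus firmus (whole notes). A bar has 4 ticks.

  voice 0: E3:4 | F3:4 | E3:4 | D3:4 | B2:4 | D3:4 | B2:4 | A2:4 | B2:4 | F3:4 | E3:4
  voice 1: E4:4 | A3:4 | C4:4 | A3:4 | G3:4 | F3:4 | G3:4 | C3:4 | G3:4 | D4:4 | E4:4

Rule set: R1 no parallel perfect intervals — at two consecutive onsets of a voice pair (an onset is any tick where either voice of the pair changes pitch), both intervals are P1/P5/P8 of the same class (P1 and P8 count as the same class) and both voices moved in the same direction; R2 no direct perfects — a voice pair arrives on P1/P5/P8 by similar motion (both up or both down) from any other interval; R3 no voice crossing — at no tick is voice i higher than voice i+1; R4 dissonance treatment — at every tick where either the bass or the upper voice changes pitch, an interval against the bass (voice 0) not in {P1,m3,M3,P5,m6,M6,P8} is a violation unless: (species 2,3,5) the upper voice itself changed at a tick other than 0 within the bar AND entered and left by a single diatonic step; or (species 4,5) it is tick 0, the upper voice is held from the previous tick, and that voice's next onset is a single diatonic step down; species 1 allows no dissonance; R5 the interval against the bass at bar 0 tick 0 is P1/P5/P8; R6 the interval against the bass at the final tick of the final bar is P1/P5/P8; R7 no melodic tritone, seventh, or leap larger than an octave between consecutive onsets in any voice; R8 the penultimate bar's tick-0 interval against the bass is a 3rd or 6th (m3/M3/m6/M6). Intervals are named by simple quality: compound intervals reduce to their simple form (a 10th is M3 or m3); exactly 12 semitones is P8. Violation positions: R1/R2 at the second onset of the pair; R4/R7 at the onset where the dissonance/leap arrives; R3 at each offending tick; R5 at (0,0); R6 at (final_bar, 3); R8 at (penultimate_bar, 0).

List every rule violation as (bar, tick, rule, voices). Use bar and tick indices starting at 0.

bar 0: v0=E3 v1=E4 downbeat P8
bar 1: v0=F3 v1=A3 downbeat M3
bar 2: v0=E3 v1=C4 downbeat m6
bar 3: v0=D3 v1=A3 downbeat P5
bar 4: v0=B2 v1=G3 downbeat m6
bar 5: v0=D3 v1=F3 downbeat m3
bar 6: v0=B2 v1=G3 downbeat m6
bar 7: v0=A2 v1=C3 downbeat m3
bar 8: v0=B2 v1=G3 downbeat m6
bar 9: v0=F3 v1=D4 downbeat M6
bar 10: v0=E3 v1=E4 downbeat P8
  -> R2 @ bar 3 tick 0 v(0, 1): E3/C4 m6 -> D3/A3 P5 similar
  -> R7 @ bar 9 tick 0 v(0,): B2->F3 leap 6st

(3, 0, R2, (0, 1))
(9, 0, R7, (0,))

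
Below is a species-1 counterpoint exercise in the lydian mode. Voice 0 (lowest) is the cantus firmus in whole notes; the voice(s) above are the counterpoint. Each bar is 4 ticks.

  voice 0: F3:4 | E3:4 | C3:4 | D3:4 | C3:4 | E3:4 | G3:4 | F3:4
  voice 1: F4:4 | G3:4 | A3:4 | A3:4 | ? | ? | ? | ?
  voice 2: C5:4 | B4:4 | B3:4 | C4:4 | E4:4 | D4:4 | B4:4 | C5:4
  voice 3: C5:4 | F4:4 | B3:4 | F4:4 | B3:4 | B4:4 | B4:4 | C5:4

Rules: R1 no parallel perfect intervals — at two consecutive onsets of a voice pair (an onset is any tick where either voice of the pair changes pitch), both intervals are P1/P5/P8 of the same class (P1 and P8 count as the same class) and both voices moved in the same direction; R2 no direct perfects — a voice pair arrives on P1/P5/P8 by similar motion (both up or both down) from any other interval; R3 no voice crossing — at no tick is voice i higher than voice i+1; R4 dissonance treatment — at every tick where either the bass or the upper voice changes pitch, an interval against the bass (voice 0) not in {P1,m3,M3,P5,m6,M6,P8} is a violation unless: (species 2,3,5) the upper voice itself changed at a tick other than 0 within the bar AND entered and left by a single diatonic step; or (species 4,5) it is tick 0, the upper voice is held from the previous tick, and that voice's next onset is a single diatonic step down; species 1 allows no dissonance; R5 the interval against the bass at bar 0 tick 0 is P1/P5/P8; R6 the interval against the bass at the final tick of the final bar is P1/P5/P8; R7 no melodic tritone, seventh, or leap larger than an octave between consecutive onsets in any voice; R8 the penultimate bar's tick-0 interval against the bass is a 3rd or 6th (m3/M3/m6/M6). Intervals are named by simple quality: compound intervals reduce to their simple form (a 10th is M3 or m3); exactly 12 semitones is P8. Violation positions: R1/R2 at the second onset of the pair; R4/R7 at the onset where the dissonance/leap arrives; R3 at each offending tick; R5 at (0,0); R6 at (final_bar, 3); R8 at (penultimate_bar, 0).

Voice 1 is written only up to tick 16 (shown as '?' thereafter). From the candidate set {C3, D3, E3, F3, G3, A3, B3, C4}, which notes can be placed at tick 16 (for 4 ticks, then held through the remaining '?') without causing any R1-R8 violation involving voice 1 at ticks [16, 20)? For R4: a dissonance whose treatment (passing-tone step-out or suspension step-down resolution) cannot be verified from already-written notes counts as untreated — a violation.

C3: violates R2
D3: violates R4
E3: violates R2
F3: violates R4
G3: violates R1
A3: legal
B3: violates R4
C4: legal

{A3, C4}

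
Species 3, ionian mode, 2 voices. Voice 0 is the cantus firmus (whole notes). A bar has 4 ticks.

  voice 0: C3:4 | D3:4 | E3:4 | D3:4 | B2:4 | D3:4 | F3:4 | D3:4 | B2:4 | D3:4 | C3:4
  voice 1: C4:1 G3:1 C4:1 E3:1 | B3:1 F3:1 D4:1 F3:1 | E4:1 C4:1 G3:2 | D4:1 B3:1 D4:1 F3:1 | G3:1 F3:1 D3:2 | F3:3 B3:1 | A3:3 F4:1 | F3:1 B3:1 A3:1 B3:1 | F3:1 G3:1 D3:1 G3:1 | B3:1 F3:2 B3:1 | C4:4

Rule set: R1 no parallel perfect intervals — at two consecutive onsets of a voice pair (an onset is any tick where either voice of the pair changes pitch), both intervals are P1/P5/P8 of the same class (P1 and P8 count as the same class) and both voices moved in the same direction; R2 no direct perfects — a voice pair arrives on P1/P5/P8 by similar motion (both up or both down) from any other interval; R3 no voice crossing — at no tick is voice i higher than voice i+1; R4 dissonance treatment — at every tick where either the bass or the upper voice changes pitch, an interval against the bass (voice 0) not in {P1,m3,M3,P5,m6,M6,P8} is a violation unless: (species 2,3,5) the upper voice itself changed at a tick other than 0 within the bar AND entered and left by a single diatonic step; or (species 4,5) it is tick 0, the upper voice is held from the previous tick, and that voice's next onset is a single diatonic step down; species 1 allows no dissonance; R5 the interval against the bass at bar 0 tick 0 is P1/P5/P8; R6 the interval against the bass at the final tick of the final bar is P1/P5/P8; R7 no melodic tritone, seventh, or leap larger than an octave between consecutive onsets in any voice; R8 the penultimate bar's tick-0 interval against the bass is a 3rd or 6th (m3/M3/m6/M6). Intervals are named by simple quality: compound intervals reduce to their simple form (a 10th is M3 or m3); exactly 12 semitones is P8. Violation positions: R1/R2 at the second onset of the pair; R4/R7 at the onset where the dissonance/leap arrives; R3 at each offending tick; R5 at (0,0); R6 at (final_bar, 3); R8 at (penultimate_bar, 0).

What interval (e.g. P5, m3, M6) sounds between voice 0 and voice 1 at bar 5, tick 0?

voice 0=D3 voice 1=F3 -> m3

m3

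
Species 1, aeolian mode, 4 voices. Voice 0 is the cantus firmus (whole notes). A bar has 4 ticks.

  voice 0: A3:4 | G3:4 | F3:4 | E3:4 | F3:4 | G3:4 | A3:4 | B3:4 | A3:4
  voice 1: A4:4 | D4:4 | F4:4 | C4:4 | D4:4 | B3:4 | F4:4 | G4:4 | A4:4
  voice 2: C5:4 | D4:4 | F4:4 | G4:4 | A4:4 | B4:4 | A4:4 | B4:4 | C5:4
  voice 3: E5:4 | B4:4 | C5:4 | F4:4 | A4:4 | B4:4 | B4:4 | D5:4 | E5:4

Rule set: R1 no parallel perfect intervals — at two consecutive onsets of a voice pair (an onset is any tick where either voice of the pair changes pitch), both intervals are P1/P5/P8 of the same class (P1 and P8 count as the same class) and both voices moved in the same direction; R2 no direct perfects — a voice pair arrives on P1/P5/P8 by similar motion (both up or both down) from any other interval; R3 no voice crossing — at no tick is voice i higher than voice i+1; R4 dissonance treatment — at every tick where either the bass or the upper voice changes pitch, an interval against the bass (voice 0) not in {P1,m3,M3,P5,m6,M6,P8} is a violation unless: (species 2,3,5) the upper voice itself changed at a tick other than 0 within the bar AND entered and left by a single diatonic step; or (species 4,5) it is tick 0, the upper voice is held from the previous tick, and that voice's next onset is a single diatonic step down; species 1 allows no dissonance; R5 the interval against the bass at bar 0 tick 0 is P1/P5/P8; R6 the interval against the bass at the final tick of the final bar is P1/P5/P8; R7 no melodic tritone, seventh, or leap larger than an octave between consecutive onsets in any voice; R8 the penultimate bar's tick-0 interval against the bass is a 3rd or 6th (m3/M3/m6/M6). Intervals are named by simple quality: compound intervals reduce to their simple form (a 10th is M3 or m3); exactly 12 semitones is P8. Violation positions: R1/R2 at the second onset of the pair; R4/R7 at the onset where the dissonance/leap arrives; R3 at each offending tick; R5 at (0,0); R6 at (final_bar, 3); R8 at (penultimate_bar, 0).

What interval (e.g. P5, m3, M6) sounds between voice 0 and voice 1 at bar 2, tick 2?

P8

voice 0=F3 voice 1=F4 -> P8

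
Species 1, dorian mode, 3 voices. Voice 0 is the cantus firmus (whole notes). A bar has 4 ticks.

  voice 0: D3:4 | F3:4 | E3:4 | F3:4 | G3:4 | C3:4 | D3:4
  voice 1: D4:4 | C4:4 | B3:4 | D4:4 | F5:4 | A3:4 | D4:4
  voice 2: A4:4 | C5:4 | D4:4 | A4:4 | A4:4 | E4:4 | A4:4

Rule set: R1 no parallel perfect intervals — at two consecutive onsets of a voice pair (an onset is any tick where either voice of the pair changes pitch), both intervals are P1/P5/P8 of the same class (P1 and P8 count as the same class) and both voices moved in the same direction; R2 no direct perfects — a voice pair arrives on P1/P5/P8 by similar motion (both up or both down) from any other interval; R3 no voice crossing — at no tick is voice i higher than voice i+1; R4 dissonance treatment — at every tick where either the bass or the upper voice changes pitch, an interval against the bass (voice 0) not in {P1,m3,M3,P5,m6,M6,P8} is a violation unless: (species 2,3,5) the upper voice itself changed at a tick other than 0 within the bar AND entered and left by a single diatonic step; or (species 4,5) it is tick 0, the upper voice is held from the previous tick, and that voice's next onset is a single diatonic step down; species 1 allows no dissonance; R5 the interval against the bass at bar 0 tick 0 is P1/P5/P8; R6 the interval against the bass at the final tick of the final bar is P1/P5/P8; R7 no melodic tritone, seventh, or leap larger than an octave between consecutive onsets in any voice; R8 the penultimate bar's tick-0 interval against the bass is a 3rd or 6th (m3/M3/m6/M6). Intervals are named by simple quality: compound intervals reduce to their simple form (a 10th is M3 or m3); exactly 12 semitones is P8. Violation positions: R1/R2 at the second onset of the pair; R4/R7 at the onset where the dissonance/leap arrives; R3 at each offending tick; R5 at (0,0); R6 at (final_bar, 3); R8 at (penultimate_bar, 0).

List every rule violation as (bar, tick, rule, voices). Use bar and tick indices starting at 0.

(1, 0, R1, (0, 2))
(2, 0, R1, (0, 1))
(2, 0, R4, (0, 2))
(2, 0, R7, (2,))
(3, 0, R2, (1, 2))
(4, 0, R3, (1, 2))
(4, 0, R4, (0, 1))
(4, 0, R4, (0, 2))
(4, 0, R7, (1,))
(4, 1, R3, (1, 2))
(4, 2, R3, (1, 2))
(4, 3, R3, (1, 2))
(5, 0, R2, (1, 2))
(5, 0, R7, (1,))
(6, 0, R1, (1, 2))
(6, 0, R2, (0, 1))
(6, 0, R2, (0, 2))

bar 0: v0=D3 v1=D4 v2=A4 downbeat P5
bar 1: v0=F3 v1=C4 v2=C5 downbeat P5
bar 2: v0=E3 v1=B3 v2=D4 downbeat m7
bar 3: v0=F3 v1=D4 v2=A4 downbeat M3
bar 4: v0=G3 v1=F5 v2=A4 downbeat M2
bar 5: v0=C3 v1=A3 v2=E4 downbeat M3
bar 6: v0=D3 v1=D4 v2=A4 downbeat P5
  -> R1 @ bar 1 tick 0 v(0, 2): D3/A4 P5 -> F3/C5 P5 similar
  -> R1 @ bar 2 tick 0 v(0, 1): F3/C4 P5 -> E3/B3 P5 similar
  -> R4 @ bar 2 tick 0 v(0, 2): E3/D4 m7 untreated
  -> R7 @ bar 2 tick 0 v(2,): C5->D4 leap 10st
  -> R2 @ bar 3 tick 0 v(1, 2): B3/D4 m3 -> D4/A4 P5 similar
  -> R3 @ bar 4 tick 0 v(1, 2): F5 above A4
  -> R4 @ bar 4 tick 0 v(0, 1): G3/F5 m7 untreated
  -> R4 @ bar 4 tick 0 v(0, 2): G3/A4 M2 untreated
  -> R7 @ bar 4 tick 0 v(1,): D4->F5 leap 15st
  -> R3 @ bar 4 tick 1 v(1, 2): F5 above A4
  -> R3 @ bar 4 tick 2 v(1, 2): F5 above A4
  -> R3 @ bar 4 tick 3 v(1, 2): F5 above A4
  -> R2 @ bar 5 tick 0 v(1, 2): F5/A4 m6 -> A3/E4 P5 similar
  -> R7 @ bar 5 tick 0 v(1,): F5->A3 leap 20st
  -> R1 @ bar 6 tick 0 v(1, 2): A3/E4 P5 -> D4/A4 P5 similar
  -> R2 @ bar 6 tick 0 v(0, 1): C3/A3 M6 -> D3/D4 P8 similar
  -> R2 @ bar 6 tick 0 v(0, 2): C3/E4 M3 -> D3/A4 P5 similar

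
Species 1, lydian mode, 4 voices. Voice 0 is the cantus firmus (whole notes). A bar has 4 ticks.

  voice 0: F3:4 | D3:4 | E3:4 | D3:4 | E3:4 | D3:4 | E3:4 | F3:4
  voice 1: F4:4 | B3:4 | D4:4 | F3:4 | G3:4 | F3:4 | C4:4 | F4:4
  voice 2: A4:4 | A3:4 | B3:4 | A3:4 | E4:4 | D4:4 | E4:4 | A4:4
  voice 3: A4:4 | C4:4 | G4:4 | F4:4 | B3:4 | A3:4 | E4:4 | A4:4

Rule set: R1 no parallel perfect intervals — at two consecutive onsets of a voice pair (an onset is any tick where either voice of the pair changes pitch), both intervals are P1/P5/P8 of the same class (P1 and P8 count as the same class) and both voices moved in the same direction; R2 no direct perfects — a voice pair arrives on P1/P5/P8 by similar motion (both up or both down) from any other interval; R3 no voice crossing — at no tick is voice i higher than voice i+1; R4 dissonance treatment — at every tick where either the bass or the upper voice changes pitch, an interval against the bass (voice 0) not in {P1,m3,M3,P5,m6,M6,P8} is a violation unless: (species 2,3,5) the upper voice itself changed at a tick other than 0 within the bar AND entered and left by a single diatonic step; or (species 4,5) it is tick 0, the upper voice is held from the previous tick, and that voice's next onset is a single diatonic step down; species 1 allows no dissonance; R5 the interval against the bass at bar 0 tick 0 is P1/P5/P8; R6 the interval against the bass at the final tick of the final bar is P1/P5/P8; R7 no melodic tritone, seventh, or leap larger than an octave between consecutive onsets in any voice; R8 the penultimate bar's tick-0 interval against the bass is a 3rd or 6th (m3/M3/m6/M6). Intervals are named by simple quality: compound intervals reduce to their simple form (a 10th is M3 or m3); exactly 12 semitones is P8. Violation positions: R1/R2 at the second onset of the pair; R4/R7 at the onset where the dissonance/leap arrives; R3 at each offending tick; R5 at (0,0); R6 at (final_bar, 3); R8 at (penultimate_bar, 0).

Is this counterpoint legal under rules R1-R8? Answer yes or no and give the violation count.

bar 0: v0=F3 v1=F4 v2=A4 v3=A4 (M3)
bar 1: v0=D3 v1=B3 v2=A3 v3=C4 (m7)
bar 2: v0=E3 v1=D4 v2=B3 v3=G4 (m3)
bar 3: v0=D3 v1=F3 v2=A3 v3=F4 (m3)
bar 4: v0=E3 v1=G3 v2=E4 v3=B3 (P5)
bar 5: v0=D3 v1=F3 v2=D4 v3=A3 (P5)
bar 6: v0=E3 v1=C4 v2=E4 v3=E4 (P8)
bar 7: v0=F3 v1=F4 v2=A4 v3=A4 (M3)
  R5 @ bar0.0: opens on M3
  R5 @ bar0.0: opens on M3
  R2 @ bar1.0: F3/A4 M3 -> D3/A3 P5 similar
  R3 @ bar1.0: B3 above A3
  R4 @ bar1.0: D3/C4 m7 untreated
  R7 @ bar1.0: F4->B3 leap 6st
  R3 @ bar1.1: B3 above A3
  R3 @ bar1.2: B3 above A3
  R3 @ bar1.3: B3 above A3
  R1 @ bar2.0: D3/A3 P5 -> E3/B3 P5 similar
  R3 @ bar2.0: D4 above B3
  R4 @ bar2.0: E3/D4 m7 untreated
  R3 @ bar2.1: D4 above B3
  R3 @ bar2.2: D4 above B3
  R3 @ bar2.3: D4 above B3
  R1 @ bar3.0: E3/B3 P5 -> D3/A3 P5 similar
  R2 @ bar3.0: D4/G4 P4 -> F3/F4 P8 similar
  R2 @ bar4.0: D3/A3 P5 -> E3/E4 P8 similar
  R3 @ bar4.0: E4 above B3
  R7 @ bar4.0: F4->B3 leap 6st
  R3 @ bar4.1: E4 above B3
  R3 @ bar4.2: E4 above B3
  R3 @ bar4.3: E4 above B3
  R1 @ bar5.0: E3/E4 P8 -> D3/D4 P8 similar
  R1 @ bar5.0: E3/B3 P5 -> D3/A3 P5 similar
  R3 @ bar5.0: D4 above A3
  R3 @ bar5.1: D4 above A3
  R3 @ bar5.2: D4 above A3
  R3 @ bar5.3: D4 above A3
  R1 @ bar6.0: D3/D4 P8 -> E3/E4 P8 similar
  R2 @ bar6.0: D3/A3 P5 -> E3/E4 P8 similar
  R2 @ bar6.0: D4/A3 P4 -> E4/E4 P1 similar
  R8 @ bar6.0: penult P8 not 3rd/6th
  R8 @ bar6.0: penult P8 not 3rd/6th
  R1 @ bar7.0: E4/E4 P1 -> A4/A4 P1 similar
  R2 @ bar7.0: E3/C4 m6 -> F3/F4 P8 similar
  R6 @ bar7.3: closes on M3
  R6 @ bar7.3: closes on M3

No (38 violations)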